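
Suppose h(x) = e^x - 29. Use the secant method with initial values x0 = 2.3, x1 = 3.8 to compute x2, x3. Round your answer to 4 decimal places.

3.1218, 3.3163

h(2.3) = -19.025818, h(3.8) = 15.701184
x2 = 3.800000 − 15.701184·(3.800000 − 2.300000) / (15.701184 − (-19.025818)) = 3.800000 − (23.551777)/(34.727002) = 3.121802
h(3.121802) = -6.312770
x3 = 3.121802 − (-6.312770)·(3.121802 − 3.800000) / (-6.312770 − 15.701184) = 3.121802 − (4.281307)/(-22.013955) = 3.316284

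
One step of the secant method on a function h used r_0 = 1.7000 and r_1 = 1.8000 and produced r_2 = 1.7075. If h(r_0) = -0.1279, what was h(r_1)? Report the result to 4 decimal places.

1.5774

The secant line through (1.7000, -0.1279) and (1.8000, h(r_1)) crosses zero at r_2 = 1.7075.
So (1.7000, -0.1279), (1.8000, h(r_1)), (1.7075, 0) are collinear:
h(r_1) = -0.1279 · (1.8000 − 1.7075) / (1.7000 − 1.7075) = -0.1279 · (0.092500)/(-0.007500) = 1.577433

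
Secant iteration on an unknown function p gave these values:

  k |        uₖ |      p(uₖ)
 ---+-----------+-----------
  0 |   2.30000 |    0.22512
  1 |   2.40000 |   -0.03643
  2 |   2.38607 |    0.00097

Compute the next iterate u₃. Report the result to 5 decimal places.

2.38643

u₃ = 2.38607 − 0.00097·(2.38607 − 2.40000) / (0.00097 − (-0.03643))
   = 2.38607 − (-0.0000135)/(0.0374000) = 2.3864313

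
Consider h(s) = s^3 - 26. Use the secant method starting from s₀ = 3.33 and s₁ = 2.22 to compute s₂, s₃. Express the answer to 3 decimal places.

2.863, 2.993

h(3.33) = 10.92604, h(2.22) = -15.05895
s₂ = 2.22000 − (-15.05895)·(2.22000 − 3.33000) / (-15.05895 − 10.92604) = 2.22000 − (16.71544)/(-25.98499) = 2.86327
h(2.86327) = -2.52594
s₃ = 2.86327 − (-2.52594)·(2.86327 − 2.22000) / (-2.52594 − (-15.05895)) = 2.86327 − (-1.62487)/(12.53301) = 2.99292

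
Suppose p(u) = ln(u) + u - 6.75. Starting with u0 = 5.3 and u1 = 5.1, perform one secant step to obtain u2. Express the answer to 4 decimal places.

5.1174

p(5.3) = 0.217707, p(5.1) = -0.020759
u2 = 5.100000 − (-0.020759)·(5.100000 − 5.300000) / (-0.020759 − 0.217707) = 5.100000 − (0.004152)/(-0.238466) = 5.117411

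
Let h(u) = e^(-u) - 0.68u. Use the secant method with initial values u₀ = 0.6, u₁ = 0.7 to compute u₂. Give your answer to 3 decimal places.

0.717

h(0.6) = 0.14081, h(0.7) = 0.02059
u₂ = 0.70000 − 0.02059·(0.70000 − 0.60000) / (0.02059 − 0.14081) = 0.70000 − (0.00206)/(-0.12023) = 0.71712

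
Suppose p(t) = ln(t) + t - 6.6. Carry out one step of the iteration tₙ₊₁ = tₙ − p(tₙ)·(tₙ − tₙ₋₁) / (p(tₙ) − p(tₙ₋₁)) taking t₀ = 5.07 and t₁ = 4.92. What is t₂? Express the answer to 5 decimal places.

p(5.07) = 0.0933408, p(4.92) = -0.0866915
t₂ = 4.9200000 − (-0.0866915)·(4.9200000 − 5.0700000) / (-0.0866915 − 0.0933408) = 4.9200000 − (0.0130037)/(-0.1800323) = 4.9922299

4.99223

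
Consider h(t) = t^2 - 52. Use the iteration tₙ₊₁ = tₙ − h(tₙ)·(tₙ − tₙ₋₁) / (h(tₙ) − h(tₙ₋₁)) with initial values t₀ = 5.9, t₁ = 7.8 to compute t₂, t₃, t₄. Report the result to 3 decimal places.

h(5.9) = -17.19000, h(7.8) = 8.84000
t₂ = 7.80000 − 8.84000·(7.80000 − 5.90000) / (8.84000 − (-17.19000)) = 7.80000 − (16.79600)/(26.03000) = 7.15474
h(7.15474) = -0.80963
t₃ = 7.15474 − (-0.80963)·(7.15474 − 7.80000) / (-0.80963 − 8.84000) = 7.15474 − (0.52242)/(-9.64963) = 7.20888
h(7.20888) = -0.03200
t₄ = 7.20888 − (-0.03200)·(7.20888 − 7.15474) / (-0.03200 − (-0.80963)) = 7.20888 − (-0.00173)/(0.77763) = 7.21111

7.155, 7.209, 7.211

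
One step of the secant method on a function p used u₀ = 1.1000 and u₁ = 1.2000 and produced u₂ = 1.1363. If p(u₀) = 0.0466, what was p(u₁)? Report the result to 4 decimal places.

-0.0818

The secant line through (1.1000, 0.0466) and (1.2000, p(u₁)) crosses zero at u₂ = 1.1363.
So (1.1000, 0.0466), (1.2000, p(u₁)), (1.1363, 0) are collinear:
p(u₁) = 0.0466 · (1.2000 − 1.1363) / (1.1000 − 1.1363) = 0.0466 · (0.063700)/(-0.036300) = -0.081775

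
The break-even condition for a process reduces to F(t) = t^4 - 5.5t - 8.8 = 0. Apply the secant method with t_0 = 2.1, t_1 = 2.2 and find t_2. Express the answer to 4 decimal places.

F(2.1) = -0.901900, F(2.2) = 2.525600
t_2 = 2.200000 − 2.525600·(2.200000 − 2.100000) / (2.525600 − (-0.901900)) = 2.200000 − (0.252560)/(3.427500) = 2.126314

2.1263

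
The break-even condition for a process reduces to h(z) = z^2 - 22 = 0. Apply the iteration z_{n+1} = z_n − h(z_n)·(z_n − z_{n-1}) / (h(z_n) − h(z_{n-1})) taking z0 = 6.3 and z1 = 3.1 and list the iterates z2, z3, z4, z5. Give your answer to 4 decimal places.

4.4181, 4.7480, 4.6887, 4.6904

h(6.3) = 17.690000, h(3.1) = -12.390000
z2 = 3.100000 − (-12.390000)·(3.100000 − 6.300000) / (-12.390000 − 17.690000) = 3.100000 − (39.648000)/(-30.080000) = 4.418085
h(4.418085) = -2.480524
z3 = 4.418085 − (-2.480524)·(4.418085 − 3.100000) / (-2.480524 − (-12.390000)) = 4.418085 − (-3.269542)/(9.909476) = 4.748026
h(4.748026) = 0.543751
z4 = 4.748026 − 0.543751·(4.748026 − 4.418085) / (0.543751 − (-2.480524)) = 4.748026 − (0.179406)/(3.024275) = 4.688704
h(4.688704) = -0.016054
z5 = 4.688704 − (-0.016054)·(4.688704 − 4.748026) / (-0.016054 − 0.543751) = 4.688704 − (0.000952)/(-0.559805) = 4.690405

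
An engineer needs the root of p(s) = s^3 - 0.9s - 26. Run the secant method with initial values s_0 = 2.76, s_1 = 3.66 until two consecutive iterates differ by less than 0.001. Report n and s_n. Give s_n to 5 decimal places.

p(2.76) = -7.4594240, p(3.66) = 19.7338960
s_2 = 3.6600000 − 19.7338960·(0.9000000)/(27.1933200) = 3.0068798;  |Δ| = 0.6531202
p(3.0068798) = -1.5200107
s_3 = 3.0068798 − (-1.5200107)·(-0.6531202)/(-21.2539067) = 3.0535889;  |Δ| = 0.0467090
p(3.0535889) = -0.2753312
s_4 = 3.0535889 − (-0.2753312)·(0.0467090)/(1.2446796) = 3.0639212;  |Δ| = 0.0103323
p(3.0639212) = 0.0053777
s_5 = 3.0639212 − 0.0053777·(0.0103323)/(0.2807088) = 3.0637233;  |Δ| = 0.0001979
|s_5 − s_4| = 0.0001979 < 0.001

n = 5, s_n = 3.06372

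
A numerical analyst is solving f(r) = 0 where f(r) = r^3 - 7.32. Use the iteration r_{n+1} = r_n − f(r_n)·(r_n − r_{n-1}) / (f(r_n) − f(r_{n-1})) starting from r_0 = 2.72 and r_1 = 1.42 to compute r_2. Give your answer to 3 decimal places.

1.756

f(2.72) = 12.80365, f(1.42) = -4.45671
r_2 = 1.42000 − (-4.45671)·(1.42000 − 2.72000) / (-4.45671 − 12.80365) = 1.42000 − (5.79373)/(-17.26036) = 1.75567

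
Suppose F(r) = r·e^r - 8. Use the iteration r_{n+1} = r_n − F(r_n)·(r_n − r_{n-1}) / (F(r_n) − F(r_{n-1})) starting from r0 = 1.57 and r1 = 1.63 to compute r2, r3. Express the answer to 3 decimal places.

F(1.57) = -0.45356, F(1.63) = 0.31932
r2 = 1.63000 − 0.31932·(1.63000 − 1.57000) / (0.31932 − (-0.45356)) = 1.63000 − (0.01916)/(0.77288) = 1.60521
F(1.60521) = -0.00780
r3 = 1.60521 − (-0.00780)·(1.60521 − 1.63000) / (-0.00780 − 0.31932) = 1.60521 − (0.00019)/(-0.32712) = 1.60580

1.605, 1.606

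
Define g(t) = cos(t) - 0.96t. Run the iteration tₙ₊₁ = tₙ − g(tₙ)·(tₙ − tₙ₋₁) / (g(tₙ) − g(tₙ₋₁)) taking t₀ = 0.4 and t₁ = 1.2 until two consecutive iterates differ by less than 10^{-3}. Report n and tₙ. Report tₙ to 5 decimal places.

n = 5, tₙ = 0.75711

g(0.4) = 0.5370610, g(1.2) = -0.7896422
t₂ = 1.2000000 − (-0.7896422)·(0.8000000)/(-1.3267032) = 0.7238469;  |Δ| = 0.4761531
g(0.7238469) = 0.0543705
t₃ = 0.7238469 − 0.0543705·(-0.4761531)/(0.8440127) = 0.7545203;  |Δ| = 0.0306733
g(0.7545203) = 0.0042608
t₄ = 0.7545203 − 0.0042608·(0.0306733)/(-0.0501097) = 0.7571284;  |Δ| = 0.0026081
g(0.7571284) = -0.0000319
t₅ = 0.7571284 − (-0.0000319)·(0.0026081)/(-0.0042927) = 0.7571090;  |Δ| = 0.0000194
|t₅ − t₄| = 0.0000194 < 10^{-3}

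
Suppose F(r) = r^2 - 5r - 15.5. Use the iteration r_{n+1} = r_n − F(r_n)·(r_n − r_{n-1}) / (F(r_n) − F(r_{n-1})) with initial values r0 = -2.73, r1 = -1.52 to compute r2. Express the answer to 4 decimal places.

-2.1243

F(-2.73) = 5.602900, F(-1.52) = -5.589600
r2 = -1.520000 − (-5.589600)·(-1.520000 − (-2.730000)) / (-5.589600 − 5.602900) = -1.520000 − (-6.763416)/(-11.192500) = -2.124281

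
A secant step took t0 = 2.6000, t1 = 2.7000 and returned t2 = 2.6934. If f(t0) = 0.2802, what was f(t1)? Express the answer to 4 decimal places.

-0.0198

The secant line through (2.6000, 0.2802) and (2.7000, f(t1)) crosses zero at t2 = 2.6934.
So (2.6000, 0.2802), (2.7000, f(t1)), (2.6934, 0) are collinear:
f(t1) = 0.2802 · (2.7000 − 2.6934) / (2.6000 − 2.6934) = 0.2802 · (0.006600)/(-0.093400) = -0.019800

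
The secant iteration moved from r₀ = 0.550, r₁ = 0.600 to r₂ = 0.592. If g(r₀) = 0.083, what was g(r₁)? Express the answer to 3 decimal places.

The secant line through (0.550, 0.083) and (0.600, g(r₁)) crosses zero at r₂ = 0.592.
So (0.550, 0.083), (0.600, g(r₁)), (0.592, 0) are collinear:
g(r₁) = 0.083 · (0.600 − 0.592) / (0.550 − 0.592) = 0.083 · (0.00800)/(-0.04200) = -0.01581

-0.016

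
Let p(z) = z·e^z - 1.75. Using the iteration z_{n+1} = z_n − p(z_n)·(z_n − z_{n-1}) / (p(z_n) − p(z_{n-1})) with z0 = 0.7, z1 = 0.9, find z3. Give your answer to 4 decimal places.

0.7917

p(0.7) = -0.340373, p(0.9) = 0.463643
z2 = 0.900000 − 0.463643·(0.900000 − 0.700000) / (0.463643 − (-0.340373)) = 0.900000 − (0.092729)/(0.804016) = 0.784668
p(0.784668) = -0.030258
z3 = 0.784668 − (-0.030258)·(0.784668 − 0.900000) / (-0.030258 − 0.463643) = 0.784668 − (0.003490)/(-0.493901) = 0.791734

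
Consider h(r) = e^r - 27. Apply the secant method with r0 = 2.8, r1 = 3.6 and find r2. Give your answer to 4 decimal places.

h(2.8) = -10.555353, h(3.6) = 9.598234
r2 = 3.600000 − 9.598234·(3.600000 − 2.800000) / (9.598234 − (-10.555353)) = 3.600000 − (7.678588)/(20.153588) = 3.218996

3.2190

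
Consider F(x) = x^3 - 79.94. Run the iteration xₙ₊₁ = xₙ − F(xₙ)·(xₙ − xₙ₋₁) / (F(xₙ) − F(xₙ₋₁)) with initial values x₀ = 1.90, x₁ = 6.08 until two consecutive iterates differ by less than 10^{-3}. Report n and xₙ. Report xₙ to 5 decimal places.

n = 7, xₙ = 4.30779

F(1.90) = -73.0810000, F(6.08) = 144.8157120
x₂ = 6.0800000 − 144.8157120·(4.1800000)/(217.8967120) = 3.3019421;  |Δ| = 2.7780579
F(3.3019421) = -43.9395133
x₃ = 3.3019421 − (-43.9395133)·(-2.7780579)/(-188.7552253) = 3.9486342;  |Δ| = 0.6466921
F(3.9486342) = -18.3740318
x₄ = 3.9486342 − (-18.3740318)·(0.6466921)/(25.5654815) = 4.4134149;  |Δ| = 0.4647806
F(4.4134149) = 6.0255131
x₅ = 4.4134149 − 6.0255131·(0.4647806)/(24.3995449) = 4.2986364;  |Δ| = 0.1147784
F(4.2986364) = -0.5086140
x₆ = 4.2986364 − (-0.5086140)·(-0.1147784)/(-6.5341271) = 4.3075707;  |Δ| = 0.0089343
F(4.3075707) = -0.0123119
x₇ = 4.3075707 − (-0.0123119)·(0.0089343)/(0.4963021) = 4.3077924;  |Δ| = 0.0002216
|x₇ − x₆| = 0.0002216 < 10^{-3}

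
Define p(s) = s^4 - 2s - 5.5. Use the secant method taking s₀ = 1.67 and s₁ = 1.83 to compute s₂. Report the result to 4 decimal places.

1.7245

p(1.67) = -1.062037, p(1.83) = 2.055131
s₂ = 1.830000 − 2.055131·(1.830000 − 1.670000) / (2.055131 − (-1.062037)) = 1.830000 − (0.328821)/(3.117168) = 1.724513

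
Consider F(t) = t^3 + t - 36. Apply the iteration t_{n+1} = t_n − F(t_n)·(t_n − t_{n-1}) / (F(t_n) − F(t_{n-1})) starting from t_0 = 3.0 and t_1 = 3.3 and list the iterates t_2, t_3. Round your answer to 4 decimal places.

F(3.0) = -6.000000, F(3.3) = 3.237000
t_2 = 3.300000 − 3.237000·(3.300000 − 3.000000) / (3.237000 − (-6.000000)) = 3.300000 − (0.971100)/(9.237000) = 3.194868
F(3.194868) = -0.194520
t_3 = 3.194868 − (-0.194520)·(3.194868 − 3.300000) / (-0.194520 − 3.237000) = 3.194868 − (0.020450)/(-3.431520) = 3.200828

3.1949, 3.2008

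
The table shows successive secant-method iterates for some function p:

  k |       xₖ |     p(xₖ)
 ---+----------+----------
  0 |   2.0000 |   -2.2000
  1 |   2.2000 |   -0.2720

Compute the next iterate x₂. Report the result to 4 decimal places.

2.2282

x₂ = 2.2000 − (-0.2720)·(2.2000 − 2.0000) / (-0.2720 − (-2.2000))
   = 2.2000 − (-0.054400)/(1.928000) = 2.228216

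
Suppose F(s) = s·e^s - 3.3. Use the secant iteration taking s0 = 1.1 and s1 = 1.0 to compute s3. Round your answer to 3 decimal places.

1.099

F(1.1) = 0.00458, F(1.0) = -0.58172
s2 = 1.00000 − (-0.58172)·(1.00000 − 1.10000) / (-0.58172 − 0.00458) = 1.00000 − (0.05817)/(-0.58630) = 1.09922
F(1.09922) = -0.00035
s3 = 1.09922 − (-0.00035)·(1.09922 − 1.00000) / (-0.00035 − (-0.58172)) = 1.09922 − (-0.00003)/(0.58137) = 1.09928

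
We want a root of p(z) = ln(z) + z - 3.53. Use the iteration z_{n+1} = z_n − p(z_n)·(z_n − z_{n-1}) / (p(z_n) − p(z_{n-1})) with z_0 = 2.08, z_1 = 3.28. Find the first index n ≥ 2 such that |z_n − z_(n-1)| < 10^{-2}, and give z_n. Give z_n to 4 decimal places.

p(2.08) = -0.717632, p(3.28) = 0.937843
z_2 = 3.280000 − 0.937843·(1.200000)/(1.655476) = 2.600188;  |Δ| = 0.679812
p(2.600188) = 0.025772
z_3 = 2.600188 − 0.025772·(-0.679812)/(-0.912072) = 2.580979;  |Δ| = 0.019209
p(2.580979) = -0.000852
z_4 = 2.580979 − (-0.000852)·(-0.019209)/(-0.026624) = 2.581594;  |Δ| = 0.000615
|z_4 − z_3| = 0.000615 < 10^{-2}

n = 4, z_n = 2.5816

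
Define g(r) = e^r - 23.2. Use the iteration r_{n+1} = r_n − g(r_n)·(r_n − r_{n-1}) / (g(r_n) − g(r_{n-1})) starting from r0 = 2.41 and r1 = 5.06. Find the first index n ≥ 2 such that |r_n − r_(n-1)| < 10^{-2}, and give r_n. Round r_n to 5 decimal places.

g(2.41) = -12.0660389, g(5.06) = 134.3905163
r2 = 5.0600000 − 134.3905163·(2.6500000)/(146.4565552) = 2.6283242;  |Δ| = 2.4316758
g(2.6283242) = -9.3494610
r3 = 2.6283242 − (-9.3494610)·(-2.4316758)/(-143.7399773) = 2.7864907;  |Δ| = 0.1581666
g(2.7864907) = -6.9760148
r4 = 2.7864907 − (-6.9760148)·(0.1581666)/(2.3734462) = 3.2513727;  |Δ| = 0.4648820
g(3.2513727) = 2.6257658
r5 = 3.2513727 − 2.6257658·(0.4648820)/(9.6017806) = 3.1242430;  |Δ| = 0.1271297
g(3.1242430) = -0.4573275
r6 = 3.1242430 − (-0.4573275)·(-0.1271297)/(-3.0830933) = 3.1431007;  |Δ| = 0.0188576
g(3.1431007) = -0.0243849
r7 = 3.1431007 − (-0.0243849)·(0.0188576)/(0.4329427) = 3.1441628;  |Δ| = 0.0010621
|r7 − r6| = 0.0010621 < 10^{-2}

n = 7, r_n = 3.14416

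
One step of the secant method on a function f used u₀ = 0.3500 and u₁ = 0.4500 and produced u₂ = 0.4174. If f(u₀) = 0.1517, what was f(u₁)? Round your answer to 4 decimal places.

The secant line through (0.3500, 0.1517) and (0.4500, f(u₁)) crosses zero at u₂ = 0.4174.
So (0.3500, 0.1517), (0.4500, f(u₁)), (0.4174, 0) are collinear:
f(u₁) = 0.1517 · (0.4500 − 0.4174) / (0.3500 − 0.4174) = 0.1517 · (0.032600)/(-0.067400) = -0.073374

-0.0734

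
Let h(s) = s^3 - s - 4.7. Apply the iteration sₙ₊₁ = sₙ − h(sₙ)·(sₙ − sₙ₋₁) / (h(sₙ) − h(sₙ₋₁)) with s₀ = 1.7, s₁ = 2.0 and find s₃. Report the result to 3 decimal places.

1.872

h(1.7) = -1.48700, h(2.0) = 1.30000
s₂ = 2.00000 − 1.30000·(2.00000 − 1.70000) / (1.30000 − (-1.48700)) = 2.00000 − (0.39000)/(2.78700) = 1.86006
h(1.86006) = -0.12454
s₃ = 1.86006 − (-0.12454)·(1.86006 − 2.00000) / (-0.12454 − 1.30000) = 1.86006 − (0.01743)/(-1.42454) = 1.87230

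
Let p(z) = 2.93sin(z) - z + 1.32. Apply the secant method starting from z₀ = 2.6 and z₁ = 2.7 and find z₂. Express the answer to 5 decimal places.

2.66433

p(2.6) = 0.2304190, p(2.7) = -0.1277770
z₂ = 2.7000000 − (-0.1277770)·(2.7000000 − 2.6000000) / (-0.1277770 − 0.2304190) = 2.7000000 − (-0.0127777)/(-0.3581960) = 2.6643276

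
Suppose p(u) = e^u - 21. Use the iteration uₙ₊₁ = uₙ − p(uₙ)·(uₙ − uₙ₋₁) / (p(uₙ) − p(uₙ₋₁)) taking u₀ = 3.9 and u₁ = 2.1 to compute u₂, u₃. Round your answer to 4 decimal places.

2.6602, 3.2723

p(3.9) = 28.402449, p(2.1) = -12.833830
u₂ = 2.100000 − (-12.833830)·(2.100000 − 3.900000) / (-12.833830 − 28.402449) = 2.100000 − (23.100894)/(-41.236279) = 2.660208
p(2.660208) = -6.700737
u₃ = 2.660208 − (-6.700737)·(2.660208 − 2.100000) / (-6.700737 − (-12.833830)) = 2.660208 − (-3.753806)/(6.133093) = 3.272266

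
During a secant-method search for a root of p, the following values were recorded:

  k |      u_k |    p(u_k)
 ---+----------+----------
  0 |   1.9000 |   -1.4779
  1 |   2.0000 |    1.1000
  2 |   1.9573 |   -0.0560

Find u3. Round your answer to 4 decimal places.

u3 = 1.9573 − (-0.0560)·(1.9573 − 2.0000) / (-0.0560 − 1.1000)
   = 1.9573 − (0.002391)/(-1.156000) = 1.959369

1.9594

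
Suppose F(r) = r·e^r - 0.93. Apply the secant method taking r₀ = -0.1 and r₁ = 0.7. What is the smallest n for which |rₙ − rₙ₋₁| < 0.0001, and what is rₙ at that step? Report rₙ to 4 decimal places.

F(-0.1) = -1.020484, F(0.7) = 0.479627
r₂ = 0.700000 − 0.479627·(0.800000)/(1.500111) = 0.444218;  |Δ| = 0.255782
F(0.444218) = -0.237344
r₃ = 0.444218 − (-0.237344)·(-0.255782)/(-0.716971) = 0.528891;  |Δ| = 0.084673
F(0.528891) = -0.032445
r₄ = 0.528891 − (-0.032445)·(0.084673)/(0.204899) = 0.542299;  |Δ| = 0.013408
F(0.542299) = 0.002731
r₅ = 0.542299 − 0.002731·(0.013408)/(0.035176) = 0.541258;  |Δ| = 0.001041
F(0.541258) = -0.000028
r₆ = 0.541258 − (-0.000028)·(-0.001041)/(-0.002759) = 0.541269;  |Δ| = 0.000011
|r₆ − r₅| = 0.000011 < 0.0001

n = 6, rₙ = 0.5413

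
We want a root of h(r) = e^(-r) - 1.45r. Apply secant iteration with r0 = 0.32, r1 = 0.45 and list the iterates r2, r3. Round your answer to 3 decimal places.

0.443, 0.443

h(0.32) = 0.26215, h(0.45) = -0.01487
r2 = 0.45000 − (-0.01487)·(0.45000 − 0.32000) / (-0.01487 − 0.26215) = 0.45000 − (-0.00193)/(-0.27702) = 0.44302
h(0.44302) = -0.00029
r3 = 0.44302 − (-0.00029)·(0.44302 − 0.45000) / (-0.00029 − (-0.01487)) = 0.44302 − (0.00000)/(0.01459) = 0.44288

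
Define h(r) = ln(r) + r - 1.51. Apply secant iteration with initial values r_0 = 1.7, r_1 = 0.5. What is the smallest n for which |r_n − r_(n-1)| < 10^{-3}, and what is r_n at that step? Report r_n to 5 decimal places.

h(1.7) = 0.7206283, h(0.5) = -1.7031472
r_2 = 0.5000000 − (-1.7031472)·(-1.2000000)/(-2.4237754) = 1.3432203;  |Δ| = 0.8432203
h(1.3432203) = 0.1282902
r_3 = 1.3432203 − 0.1282902·(0.8432203)/(1.8314374) = 1.2841536;  |Δ| = 0.0590667
h(1.2841536) = 0.0242534
r_4 = 1.2841536 − 0.0242534·(-0.0590667)/(-0.1040368) = 1.2703838;  |Δ| = 0.0137698
h(1.2703838) = -0.0002972
r_5 = 1.2703838 − (-0.0002972)·(-0.0137698)/(-0.0245507) = 1.2705505;  |Δ| = 0.0001667
|r_5 − r_4| = 0.0001667 < 10^{-3}

n = 5, r_n = 1.27055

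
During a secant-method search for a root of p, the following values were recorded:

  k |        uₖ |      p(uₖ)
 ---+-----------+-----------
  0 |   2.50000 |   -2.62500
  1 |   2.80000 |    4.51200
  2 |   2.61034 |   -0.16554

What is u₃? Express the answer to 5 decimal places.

u₃ = 2.61034 − (-0.16554)·(2.61034 − 2.80000) / (-0.16554 − 4.51200)
   = 2.61034 − (0.0313963)/(-4.6775400) = 2.6170521

2.61705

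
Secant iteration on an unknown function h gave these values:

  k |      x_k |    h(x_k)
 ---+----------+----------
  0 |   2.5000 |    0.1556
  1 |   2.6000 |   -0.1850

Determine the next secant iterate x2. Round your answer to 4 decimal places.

2.5457

x2 = 2.6000 − (-0.1850)·(2.6000 − 2.5000) / (-0.1850 − 0.1556)
   = 2.6000 − (-0.018500)/(-0.340600) = 2.545684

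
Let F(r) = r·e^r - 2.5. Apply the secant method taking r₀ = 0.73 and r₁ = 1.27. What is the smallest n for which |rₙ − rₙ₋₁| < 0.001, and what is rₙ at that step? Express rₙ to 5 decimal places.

n = 5, rₙ = 0.95858

F(0.73) = -0.9851912, F(1.27) = 2.0222828
r₂ = 1.2700000 − 2.0222828·(0.5400000)/(3.0074739) = 0.9068937;  |Δ| = 0.3631063
F(0.9068937) = -0.2539712
r₃ = 0.9068937 − (-0.2539712)·(-0.3631063)/(-2.2762539) = 0.9474070;  |Δ| = 0.0405133
F(0.9474070) = -0.0566245
r₄ = 0.9474070 − (-0.0566245)·(0.0405133)/(0.1973467) = 0.9590314;  |Δ| = 0.0116244
F(0.9590314) = 0.0022742
r₅ = 0.9590314 − 0.0022742·(0.0116244)/(0.0588987) = 0.9585826;  |Δ| = 0.0004488
|r₅ − r₄| = 0.0004488 < 0.001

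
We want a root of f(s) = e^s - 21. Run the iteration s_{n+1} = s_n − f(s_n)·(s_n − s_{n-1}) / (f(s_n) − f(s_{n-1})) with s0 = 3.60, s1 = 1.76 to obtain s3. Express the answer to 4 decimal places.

3.3640

f(3.60) = 15.598234, f(1.76) = -15.187563
s2 = 1.760000 − (-15.187563)·(1.760000 − 3.600000) / (-15.187563 − 15.598234) = 1.760000 − (27.945115)/(-30.785797) = 2.667728
f(2.667728) = -6.592808
s3 = 2.667728 − (-6.592808)·(2.667728 − 1.760000) / (-6.592808 − (-15.187563)) = 2.667728 − (-5.984473)/(8.594755) = 3.364021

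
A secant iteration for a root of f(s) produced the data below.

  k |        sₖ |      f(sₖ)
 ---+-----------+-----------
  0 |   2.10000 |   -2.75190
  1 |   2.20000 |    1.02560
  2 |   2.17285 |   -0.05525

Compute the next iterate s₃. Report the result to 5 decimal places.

2.17424

s₃ = 2.17285 − (-0.05525)·(2.17285 − 2.20000) / (-0.05525 − 1.02560)
   = 2.17285 − (0.0015000)/(-1.0808500) = 2.1742378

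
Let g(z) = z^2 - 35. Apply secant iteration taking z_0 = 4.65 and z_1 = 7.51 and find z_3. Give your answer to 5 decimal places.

g(4.65) = -13.3775000, g(7.51) = 21.4001000
z_2 = 7.5100000 − 21.4001000·(7.5100000 − 4.6500000) / (21.4001000 − (-13.3775000)) = 7.5100000 − (61.2042860)/(34.7776000) = 5.7501234
g(5.7501234) = -1.9360814
z_3 = 5.7501234 − (-1.9360814)·(5.7501234 − 7.5100000) / (-1.9360814 − 21.4001000) = 5.7501234 − (3.4072644)/(-23.3361814) = 5.8961312

5.89613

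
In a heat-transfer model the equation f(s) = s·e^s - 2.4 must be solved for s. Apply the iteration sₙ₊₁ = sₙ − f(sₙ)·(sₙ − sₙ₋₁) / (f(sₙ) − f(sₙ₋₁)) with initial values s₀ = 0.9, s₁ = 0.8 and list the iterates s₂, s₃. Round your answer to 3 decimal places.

0.943, 0.938

f(0.9) = -0.18636, f(0.8) = -0.61957
s₂ = 0.80000 − (-0.61957)·(0.80000 − 0.90000) / (-0.61957 − (-0.18636)) = 0.80000 − (0.06196)/(-0.43321) = 0.94302
f(0.94302) = 0.02140
s₃ = 0.94302 − 0.02140·(0.94302 − 0.80000) / (0.02140 − (-0.61957)) = 0.94302 − (0.00306)/(0.64097) = 0.93824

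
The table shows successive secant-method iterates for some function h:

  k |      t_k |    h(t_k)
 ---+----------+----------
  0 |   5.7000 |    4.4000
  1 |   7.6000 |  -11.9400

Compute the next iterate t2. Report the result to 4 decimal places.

t2 = 7.6000 − (-11.9400)·(7.6000 − 5.7000) / (-11.9400 − 4.4000)
   = 7.6000 − (-22.686000)/(-16.340000) = 6.211628

6.2116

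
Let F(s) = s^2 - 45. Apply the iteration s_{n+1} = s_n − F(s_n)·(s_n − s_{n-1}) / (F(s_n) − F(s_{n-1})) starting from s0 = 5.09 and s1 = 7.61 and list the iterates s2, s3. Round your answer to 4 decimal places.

6.5933, 6.7009

F(5.09) = -19.091900, F(7.61) = 12.912100
s2 = 7.610000 − 12.912100·(7.610000 − 5.090000) / (12.912100 − (-19.091900)) = 7.610000 − (32.538492)/(32.004000) = 6.593299
F(6.593299) = -1.528405
s3 = 6.593299 − (-1.528405)·(6.593299 − 7.610000) / (-1.528405 − 12.912100) = 6.593299 − (1.553931)/(-14.440505) = 6.700908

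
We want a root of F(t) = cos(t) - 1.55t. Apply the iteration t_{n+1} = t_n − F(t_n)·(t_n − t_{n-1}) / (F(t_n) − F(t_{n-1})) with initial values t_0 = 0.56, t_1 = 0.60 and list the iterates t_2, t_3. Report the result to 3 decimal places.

0.550, 0.550

F(0.56) = -0.02074, F(0.60) = -0.10466
t_2 = 0.60000 − (-0.10466)·(0.60000 − 0.56000) / (-0.10466 − (-0.02074)) = 0.60000 − (-0.00419)/(-0.08392) = 0.55011
F(0.55011) = -0.00021
t_3 = 0.55011 − (-0.00021)·(0.55011 − 0.60000) / (-0.00021 − (-0.10466)) = 0.55011 − (0.00001)/(0.10446) = 0.55001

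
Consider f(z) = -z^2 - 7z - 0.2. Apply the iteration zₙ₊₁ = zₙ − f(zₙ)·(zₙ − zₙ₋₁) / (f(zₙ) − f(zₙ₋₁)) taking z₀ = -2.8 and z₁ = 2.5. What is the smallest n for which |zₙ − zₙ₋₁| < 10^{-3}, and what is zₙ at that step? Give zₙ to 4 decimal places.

n = 7, zₙ = -0.0287

f(-2.8) = 11.560000, f(2.5) = -23.950000
z₂ = 2.500000 − (-23.950000)·(5.300000)/(-35.510000) = -1.074627;  |Δ| = 3.574627
f(-1.074627) = 6.167565
z₃ = -1.074627 − 6.167565·(-3.574627)/(30.117565) = -0.342604;  |Δ| = 0.732023
f(-0.342604) = 2.080851
z₄ = -0.342604 − 2.080851·(0.732023)/(-4.086714) = 0.030123;  |Δ| = 0.372727
f(0.030123) = -0.411771
z₅ = 0.030123 − (-0.411771)·(0.372727)/(-2.492622) = -0.031450;  |Δ| = 0.061573
f(-0.031450) = 0.019159
z₆ = -0.031450 − 0.019159·(-0.061573)/(0.430929) = -0.028712;  |Δ| = 0.002737
f(-0.028712) = 0.000161
z₇ = -0.028712 − 0.000161·(0.002737)/(-0.018998) = -0.028689;  |Δ| = 0.000023
|z₇ − z₆| = 0.000023 < 10^{-3}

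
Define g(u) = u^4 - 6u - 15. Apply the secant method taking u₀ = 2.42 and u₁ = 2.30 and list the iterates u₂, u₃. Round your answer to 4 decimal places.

g(2.42) = 4.777421, g(2.30) = -0.815900
u₂ = 2.300000 − (-0.815900)·(2.300000 − 2.420000) / (-0.815900 − 4.777421) = 2.300000 − (0.097908)/(-5.593321) = 2.317504
g(2.317504) = -0.059245
u₃ = 2.317504 − (-0.059245)·(2.317504 − 2.300000) / (-0.059245 − (-0.815900)) = 2.317504 − (-0.001037)/(0.756655) = 2.318875

2.3175, 2.3189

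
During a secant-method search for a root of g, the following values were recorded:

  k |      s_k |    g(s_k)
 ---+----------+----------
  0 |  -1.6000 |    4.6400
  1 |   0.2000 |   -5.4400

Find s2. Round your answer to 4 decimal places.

s2 = 0.2000 − (-5.4400)·(0.2000 − (-1.6000)) / (-5.4400 − 4.6400)
   = 0.2000 − (-9.792000)/(-10.080000) = -0.771429

-0.7714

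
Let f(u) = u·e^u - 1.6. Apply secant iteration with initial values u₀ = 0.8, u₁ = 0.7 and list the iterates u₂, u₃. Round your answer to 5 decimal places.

0.75134, 0.75338

f(0.8) = 0.1804327, f(0.7) = -0.1903731
u₂ = 0.7000000 − (-0.1903731)·(0.7000000 − 0.8000000) / (-0.1903731 − 0.1804327) = 0.7000000 − (0.0190373)/(-0.3708058) = 0.7513404
f(0.7513404) = -0.0072790
u₃ = 0.7513404 − (-0.0072790)·(0.7513404 − 0.7000000) / (-0.0072790 − (-0.1903731)) = 0.7513404 − (-0.0003737)/(0.1830941) = 0.7533814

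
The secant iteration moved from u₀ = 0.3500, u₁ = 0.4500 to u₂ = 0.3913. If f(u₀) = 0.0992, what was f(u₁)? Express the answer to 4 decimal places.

-0.1410

The secant line through (0.3500, 0.0992) and (0.4500, f(u₁)) crosses zero at u₂ = 0.3913.
So (0.3500, 0.0992), (0.4500, f(u₁)), (0.3913, 0) are collinear:
f(u₁) = 0.0992 · (0.4500 − 0.3913) / (0.3500 − 0.3913) = 0.0992 · (0.058700)/(-0.041300) = -0.140994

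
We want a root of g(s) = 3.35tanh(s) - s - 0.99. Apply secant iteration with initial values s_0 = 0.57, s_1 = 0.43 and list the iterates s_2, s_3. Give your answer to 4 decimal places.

g(0.57) = 0.166454, g(0.43) = -0.062174
s_2 = 0.430000 − (-0.062174)·(0.430000 − 0.570000) / (-0.062174 − 0.166454) = 0.430000 − (0.008704)/(-0.228627) = 0.468072
g(0.468072) = 0.004673
s_3 = 0.468072 − 0.004673·(0.468072 − 0.430000) / (0.004673 − (-0.062174)) = 0.468072 − (0.000178)/(0.066846) = 0.465411

0.4681, 0.4654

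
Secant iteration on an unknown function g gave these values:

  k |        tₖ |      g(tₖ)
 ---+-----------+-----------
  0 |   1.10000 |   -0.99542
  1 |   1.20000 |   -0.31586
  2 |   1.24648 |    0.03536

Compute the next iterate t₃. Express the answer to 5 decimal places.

1.24180

t₃ = 1.24648 − 0.03536·(1.24648 − 1.20000) / (0.03536 − (-0.31586))
   = 1.24648 − (0.0016435)/(0.3512200) = 1.2418005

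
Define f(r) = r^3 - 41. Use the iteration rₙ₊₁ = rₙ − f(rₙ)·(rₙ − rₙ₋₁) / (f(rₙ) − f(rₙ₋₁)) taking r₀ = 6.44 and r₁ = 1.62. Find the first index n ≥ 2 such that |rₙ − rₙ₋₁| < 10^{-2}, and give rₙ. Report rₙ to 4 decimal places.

n = 8, rₙ = 3.4482

f(6.44) = 226.089984, f(1.62) = -36.748472
r₂ = 1.620000 − (-36.748472)·(-4.820000)/(-262.838456) = 2.293903;  |Δ| = 0.673903
f(2.293903) = -28.929502
r₃ = 2.293903 − (-28.929502)·(0.673903)/(7.818970) = 4.787285;  |Δ| = 2.493382
f(4.787285) = 68.715484
r₄ = 4.787285 − 68.715484·(2.493382)/(97.644986) = 3.032623;  |Δ| = 1.754662
f(3.032623) = -13.109564
r₅ = 3.032623 − (-13.109564)·(-1.754662)/(-81.825048) = 3.313746;  |Δ| = 0.281122
f(3.313746) = -4.612061
r₆ = 3.313746 − (-4.612061)·(0.281122)/(8.497503) = 3.466326;  |Δ| = 0.152581
f(3.466326) = 0.649352
r₇ = 3.466326 − 0.649352·(0.152581)/(5.261413) = 3.447495;  |Δ| = 0.018831
f(3.447495) = -0.025760
r₈ = 3.447495 − (-0.025760)·(-0.018831)/(-0.675111) = 3.448213;  |Δ| = 0.000719
|r₈ − r₇| = 0.000719 < 10^{-2}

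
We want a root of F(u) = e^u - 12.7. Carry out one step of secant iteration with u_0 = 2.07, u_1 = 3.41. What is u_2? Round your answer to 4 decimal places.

F(2.07) = -4.775177, F(3.41) = 17.565244
u_2 = 3.410000 − 17.565244·(3.410000 − 2.070000) / (17.565244 − (-4.775177)) = 3.410000 − (23.537427)/(22.340421) = 2.356420

2.3564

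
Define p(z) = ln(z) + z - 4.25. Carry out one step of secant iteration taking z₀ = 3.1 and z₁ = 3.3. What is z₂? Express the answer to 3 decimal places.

p(3.1) = -0.01860, p(3.3) = 0.24392
z₂ = 3.30000 − 0.24392·(3.30000 − 3.10000) / (0.24392 − (-0.01860)) = 3.30000 − (0.04878)/(0.26252) = 3.11417

3.114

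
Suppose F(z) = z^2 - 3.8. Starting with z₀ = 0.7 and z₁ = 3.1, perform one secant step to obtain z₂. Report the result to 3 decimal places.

F(0.7) = -3.31000, F(3.1) = 5.81000
z₂ = 3.10000 − 5.81000·(3.10000 − 0.70000) / (5.81000 − (-3.31000)) = 3.10000 − (13.94400)/(9.12000) = 1.57105

1.571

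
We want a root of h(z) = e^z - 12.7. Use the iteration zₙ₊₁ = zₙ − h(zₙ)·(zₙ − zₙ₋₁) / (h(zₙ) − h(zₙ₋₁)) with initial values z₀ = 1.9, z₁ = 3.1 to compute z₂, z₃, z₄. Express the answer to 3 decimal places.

2.365, 2.496, 2.546

h(1.9) = -6.01411, h(3.1) = 9.49795
z₂ = 3.10000 − 9.49795·(3.10000 − 1.90000) / (9.49795 − (-6.01411)) = 3.10000 − (11.39754)/(15.51206) = 2.36525
h(2.36525) = -2.05334
z₃ = 2.36525 − (-2.05334)·(2.36525 − 3.10000) / (-2.05334 − 9.49795) = 2.36525 − (1.50870)/(-11.55129) = 2.49585
h(2.49585) = -0.56790
z₄ = 2.49585 − (-0.56790)·(2.49585 − 2.36525) / (-0.56790 − (-2.05334)) = 2.49585 − (-0.07417)/(1.48544) = 2.54579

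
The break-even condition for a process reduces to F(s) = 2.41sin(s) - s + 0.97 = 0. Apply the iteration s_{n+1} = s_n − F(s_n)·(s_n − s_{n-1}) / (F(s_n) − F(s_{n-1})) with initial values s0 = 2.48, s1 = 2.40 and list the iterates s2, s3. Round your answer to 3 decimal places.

F(2.48) = -0.02936, F(2.40) = 0.19787
s2 = 2.40000 − 0.19787·(2.40000 − 2.48000) / (0.19787 − (-0.02936)) = 2.40000 − (-0.01583)/(0.22722) = 2.46966
F(2.46966) = 0.00055
s3 = 2.46966 − 0.00055·(2.46966 − 2.40000) / (0.00055 − 0.19787) = 2.46966 − (0.00004)/(-0.19731) = 2.46986

2.470, 2.470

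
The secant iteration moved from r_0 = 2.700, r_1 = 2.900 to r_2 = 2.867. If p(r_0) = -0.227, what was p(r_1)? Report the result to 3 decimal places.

The secant line through (2.700, -0.227) and (2.900, p(r_1)) crosses zero at r_2 = 2.867.
So (2.700, -0.227), (2.900, p(r_1)), (2.867, 0) are collinear:
p(r_1) = -0.227 · (2.900 − 2.867) / (2.700 − 2.867) = -0.227 · (0.03300)/(-0.16700) = 0.04486

0.045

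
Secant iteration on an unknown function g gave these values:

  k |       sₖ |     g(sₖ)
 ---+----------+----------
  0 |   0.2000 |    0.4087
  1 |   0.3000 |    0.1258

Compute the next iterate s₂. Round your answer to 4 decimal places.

s₂ = 0.3000 − 0.1258·(0.3000 − 0.2000) / (0.1258 − 0.4087)
   = 0.3000 − (0.012580)/(-0.282900) = 0.344468

0.3445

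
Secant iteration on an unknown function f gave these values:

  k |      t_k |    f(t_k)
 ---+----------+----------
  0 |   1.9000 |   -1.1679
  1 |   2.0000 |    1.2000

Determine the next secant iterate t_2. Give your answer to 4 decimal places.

1.9493

t_2 = 2.0000 − 1.2000·(2.0000 − 1.9000) / (1.2000 − (-1.1679))
   = 2.0000 − (0.120000)/(2.367900) = 1.949322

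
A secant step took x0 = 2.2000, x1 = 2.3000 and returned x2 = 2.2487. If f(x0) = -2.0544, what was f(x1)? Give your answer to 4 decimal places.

2.1641

The secant line through (2.2000, -2.0544) and (2.3000, f(x1)) crosses zero at x2 = 2.2487.
So (2.2000, -2.0544), (2.3000, f(x1)), (2.2487, 0) are collinear:
f(x1) = -2.0544 · (2.3000 − 2.2487) / (2.2000 − 2.2487) = -2.0544 · (0.051300)/(-0.048700) = 2.164080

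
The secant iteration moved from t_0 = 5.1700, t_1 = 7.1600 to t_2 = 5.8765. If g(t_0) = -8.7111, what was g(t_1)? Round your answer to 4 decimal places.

The secant line through (5.1700, -8.7111) and (7.1600, g(t_1)) crosses zero at t_2 = 5.8765.
So (5.1700, -8.7111), (7.1600, g(t_1)), (5.8765, 0) are collinear:
g(t_1) = -8.7111 · (7.1600 − 5.8765) / (5.1700 − 5.8765) = -8.7111 · (1.283500)/(-0.706500) = 15.825473

15.8255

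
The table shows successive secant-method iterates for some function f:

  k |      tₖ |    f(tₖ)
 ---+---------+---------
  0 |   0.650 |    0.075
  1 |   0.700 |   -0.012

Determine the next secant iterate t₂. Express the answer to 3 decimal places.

0.693

t₂ = 0.700 − (-0.012)·(0.700 − 0.650) / (-0.012 − 0.075)
   = 0.700 − (-0.00060)/(-0.08700) = 0.69310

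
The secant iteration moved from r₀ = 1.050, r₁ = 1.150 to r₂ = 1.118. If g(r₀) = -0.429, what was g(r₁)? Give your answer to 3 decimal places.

The secant line through (1.050, -0.429) and (1.150, g(r₁)) crosses zero at r₂ = 1.118.
So (1.050, -0.429), (1.150, g(r₁)), (1.118, 0) are collinear:
g(r₁) = -0.429 · (1.150 − 1.118) / (1.050 − 1.118) = -0.429 · (0.03200)/(-0.06800) = 0.20188

0.202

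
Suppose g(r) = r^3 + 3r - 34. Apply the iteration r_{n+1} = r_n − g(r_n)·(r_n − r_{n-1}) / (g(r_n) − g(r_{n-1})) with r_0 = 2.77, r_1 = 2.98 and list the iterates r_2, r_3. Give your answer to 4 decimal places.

g(2.77) = -4.436067, g(2.98) = 1.403592
r_2 = 2.980000 − 1.403592·(2.980000 − 2.770000) / (1.403592 − (-4.436067)) = 2.980000 − (0.294754)/(5.839659) = 2.929525
g(2.929525) = -0.069887
r_3 = 2.929525 − (-0.069887)·(2.929525 − 2.980000) / (-0.069887 − 1.403592) = 2.929525 − (0.003528)/(-1.473479) = 2.931919

2.9295, 2.9319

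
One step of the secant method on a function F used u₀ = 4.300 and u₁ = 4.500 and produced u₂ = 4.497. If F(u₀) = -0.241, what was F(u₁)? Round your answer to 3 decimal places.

The secant line through (4.300, -0.241) and (4.500, F(u₁)) crosses zero at u₂ = 4.497.
So (4.300, -0.241), (4.500, F(u₁)), (4.497, 0) are collinear:
F(u₁) = -0.241 · (4.500 − 4.497) / (4.300 − 4.497) = -0.241 · (0.00300)/(-0.19700) = 0.00367

0.004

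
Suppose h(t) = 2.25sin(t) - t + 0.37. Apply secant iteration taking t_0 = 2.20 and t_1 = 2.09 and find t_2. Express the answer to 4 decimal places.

h(2.20) = -0.010883, h(2.09) = 0.233483
t_2 = 2.090000 − 0.233483·(2.090000 − 2.200000) / (0.233483 − (-0.010883)) = 2.090000 − (-0.025683)/(0.244366) = 2.195101

2.1951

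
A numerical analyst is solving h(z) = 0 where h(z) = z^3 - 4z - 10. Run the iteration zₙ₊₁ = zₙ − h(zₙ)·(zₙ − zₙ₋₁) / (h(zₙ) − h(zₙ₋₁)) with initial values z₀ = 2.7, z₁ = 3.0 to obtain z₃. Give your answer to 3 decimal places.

h(2.7) = -1.11700, h(3.0) = 5.00000
z₂ = 3.00000 − 5.00000·(3.00000 − 2.70000) / (5.00000 − (-1.11700)) = 3.00000 − (1.50000)/(6.11700) = 2.75478
h(2.75478) = -0.11358
z₃ = 2.75478 − (-0.11358)·(2.75478 − 3.00000) / (-0.11358 − 5.00000) = 2.75478 − (0.02785)/(-5.11358) = 2.76023

2.760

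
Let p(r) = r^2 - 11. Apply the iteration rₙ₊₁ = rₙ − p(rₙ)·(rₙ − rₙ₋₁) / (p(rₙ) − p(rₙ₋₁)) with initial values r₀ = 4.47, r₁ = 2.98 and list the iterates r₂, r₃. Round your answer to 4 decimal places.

p(4.47) = 8.980900, p(2.98) = -2.119600
r₂ = 2.980000 − (-2.119600)·(2.980000 − 4.470000) / (-2.119600 − 8.980900) = 2.980000 − (3.158204)/(-11.100500) = 3.264510
p(3.264510) = -0.342974
r₃ = 3.264510 − (-0.342974)·(3.264510 − 2.980000) / (-0.342974 − (-2.119600)) = 3.264510 − (-0.097580)/(1.776626) = 3.319434

3.2645, 3.3194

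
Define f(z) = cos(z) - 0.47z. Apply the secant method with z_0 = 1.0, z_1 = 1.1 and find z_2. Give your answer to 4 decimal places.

1.0526

f(1.0) = 0.070302, f(1.1) = -0.063404
z_2 = 1.100000 − (-0.063404)·(1.100000 − 1.000000) / (-0.063404 − 0.070302) = 1.100000 − (-0.006340)/(-0.133706) = 1.052580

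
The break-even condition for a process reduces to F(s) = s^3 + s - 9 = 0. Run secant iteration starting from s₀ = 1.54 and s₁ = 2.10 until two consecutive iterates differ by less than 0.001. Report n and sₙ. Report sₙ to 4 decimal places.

F(1.54) = -3.807736, F(2.10) = 2.361000
s₂ = 2.100000 − 2.361000·(0.560000)/(6.168736) = 1.885668;  |Δ| = 0.214332
F(1.885668) = -0.409384
s₃ = 1.885668 − (-0.409384)·(-0.214332)/(-2.770384) = 1.917340;  |Δ| = 0.031672
F(1.917340) = -0.034150
s₄ = 1.917340 − (-0.034150)·(0.031672)/(0.375234) = 1.920222;  |Δ| = 0.002883
F(1.920222) = 0.000570
s₅ = 1.920222 − 0.000570·(0.002883)/(0.034720) = 1.920175;  |Δ| = 0.000047
|s₅ − s₄| = 0.000047 < 0.001

n = 5, sₙ = 1.9202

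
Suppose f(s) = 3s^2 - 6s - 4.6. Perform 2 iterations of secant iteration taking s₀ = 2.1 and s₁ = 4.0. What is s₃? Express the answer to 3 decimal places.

f(2.1) = -3.97000, f(4.0) = 19.40000
s₂ = 4.00000 − 19.40000·(4.00000 − 2.10000) / (19.40000 − (-3.97000)) = 4.00000 − (36.86000)/(23.37000) = 2.42276
f(2.42276) = -1.52723
s₃ = 2.42276 − (-1.52723)·(2.42276 − 4.00000) / (-1.52723 − 19.40000) = 2.42276 − (2.40880)/(-20.92723) = 2.53787

2.538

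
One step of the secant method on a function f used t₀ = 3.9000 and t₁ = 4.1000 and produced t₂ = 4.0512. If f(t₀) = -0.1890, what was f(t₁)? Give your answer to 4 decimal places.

0.0610

The secant line through (3.9000, -0.1890) and (4.1000, f(t₁)) crosses zero at t₂ = 4.0512.
So (3.9000, -0.1890), (4.1000, f(t₁)), (4.0512, 0) are collinear:
f(t₁) = -0.1890 · (4.1000 − 4.0512) / (3.9000 − 4.0512) = -0.1890 · (0.048800)/(-0.151200) = 0.061000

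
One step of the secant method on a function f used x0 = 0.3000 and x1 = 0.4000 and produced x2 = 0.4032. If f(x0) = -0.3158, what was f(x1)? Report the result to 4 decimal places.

-0.0098

The secant line through (0.3000, -0.3158) and (0.4000, f(x1)) crosses zero at x2 = 0.4032.
So (0.3000, -0.3158), (0.4000, f(x1)), (0.4032, 0) are collinear:
f(x1) = -0.3158 · (0.4000 − 0.4032) / (0.3000 − 0.4032) = -0.3158 · (-0.003200)/(-0.103200) = -0.009792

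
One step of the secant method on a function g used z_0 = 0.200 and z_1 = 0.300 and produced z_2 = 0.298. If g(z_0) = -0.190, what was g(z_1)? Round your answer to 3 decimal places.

0.004

The secant line through (0.200, -0.190) and (0.300, g(z_1)) crosses zero at z_2 = 0.298.
So (0.200, -0.190), (0.300, g(z_1)), (0.298, 0) are collinear:
g(z_1) = -0.190 · (0.300 − 0.298) / (0.200 − 0.298) = -0.190 · (0.00200)/(-0.09800) = 0.00388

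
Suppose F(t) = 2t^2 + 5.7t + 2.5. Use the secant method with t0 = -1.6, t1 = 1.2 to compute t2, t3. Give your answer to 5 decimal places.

-1.29388, -1.01688

F(-1.6) = -1.5000000, F(1.2) = 12.2200000
t2 = 1.2000000 − 12.2200000·(1.2000000 − (-1.6000000)) / (12.2200000 − (-1.5000000)) = 1.2000000 − (34.2160000)/(13.7200000) = -1.2938776
F(-1.2938776) = -1.5268638
t3 = -1.2938776 − (-1.5268638)·(-1.2938776 − 1.2000000) / (-1.5268638 − 12.2200000) = -1.2938776 − (3.8078114)/(-13.7468638) = -1.0168826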